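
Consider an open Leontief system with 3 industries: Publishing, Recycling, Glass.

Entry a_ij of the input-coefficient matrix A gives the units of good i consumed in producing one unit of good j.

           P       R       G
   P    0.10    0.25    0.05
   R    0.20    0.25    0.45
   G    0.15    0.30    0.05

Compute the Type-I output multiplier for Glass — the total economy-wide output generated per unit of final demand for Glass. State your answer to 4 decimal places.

m_G = 2.6637

I − A =
  [   0.90    -0.25    -0.05]
  [  -0.20     0.75    -0.45]
  [  -0.15    -0.30     0.95]
Cofactors of I−A, C_ij = (−1)^(i+j)·(minor ij) (rows/columns in the sector order above):
  C_11 = (0.75)(0.95) − (-0.45)(-0.30) = 0.5775
  C_12 = −[(-0.20)(0.95) − (-0.45)(-0.15)] = 0.2575
  C_13 = (-0.20)(-0.30) − (0.75)(-0.15) = 0.1725
  C_21 = −[(-0.25)(0.95) − (-0.05)(-0.30)] = 0.2525
  C_22 = (0.90)(0.95) − (-0.05)(-0.15) = 0.8475
  C_23 = −[(0.90)(-0.30) − (-0.25)(-0.15)] = 0.3075
  C_31 = (-0.25)(-0.45) − (-0.05)(0.75) = 0.1500
  C_32 = −[(0.90)(-0.45) − (-0.05)(-0.20)] = 0.4150
  C_33 = (0.90)(0.75) − (-0.25)(-0.20) = 0.6250
det(I−A) = Σ_j (I−A)_1j·C_1j = (0.90)(0.5775) + (-0.25)(0.2575) + (-0.05)(0.1725) = 0.44675
adj(I−A) = Cᵀ =
  [ 0.5775   0.2525   0.1500]
  [ 0.2575   0.8475   0.4150]
  [ 0.1725   0.3075   0.6250]
(I − A)⁻¹ = adj(I−A) / det(I−A) ≈
  [   1.29267     0.56519     0.33576]
  [   0.57639     1.89703     0.92893]
  [   0.38612     0.68830     1.39899]
The output multiplier for sector j is the column-j sum of the Leontief inverse (I − A)⁻¹ = adj(I−A) / det(I−A).
Column G of adj(I−A): (0.1500, 0.4150, 0.6250); det(I−A) = 0.44675.
m_G = (0.1500 + 0.4150 + 0.6250) / 0.44675 = 1.19 / 0.44675 ≈ 2.6637.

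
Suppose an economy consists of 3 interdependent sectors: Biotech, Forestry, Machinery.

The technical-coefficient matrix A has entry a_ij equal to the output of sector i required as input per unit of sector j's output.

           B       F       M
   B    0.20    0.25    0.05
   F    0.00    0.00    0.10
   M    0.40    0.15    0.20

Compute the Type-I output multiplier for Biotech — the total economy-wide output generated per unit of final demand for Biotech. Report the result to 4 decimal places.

m_B = 2.0485

I − A =
  [   0.80    -0.25    -0.05]
  [   0.00     1.00    -0.10]
  [  -0.40    -0.15     0.80]
Cofactors of I−A, C_ij = (−1)^(i+j)·(minor ij) (rows/columns in the sector order above):
  C_11 = (1.00)(0.80) − (-0.10)(-0.15) = 0.7850
  C_12 = −[(0.00)(0.80) − (-0.10)(-0.40)] = 0.0400
  C_13 = (0.00)(-0.15) − (1.00)(-0.40) = 0.4000
  C_21 = −[(-0.25)(0.80) − (-0.05)(-0.15)] = 0.2075
  C_22 = (0.80)(0.80) − (-0.05)(-0.40) = 0.6200
  C_23 = −[(0.80)(-0.15) − (-0.25)(-0.40)] = 0.2200
  C_31 = (-0.25)(-0.10) − (-0.05)(1.00) = 0.0750
  C_32 = −[(0.80)(-0.10) − (-0.05)(0.00)] = 0.0800
  C_33 = (0.80)(1.00) − (-0.25)(0.00) = 0.8000
det(I−A) = Σ_j (I−A)_1j·C_1j = (0.80)(0.7850) + (-0.25)(0.0400) + (-0.05)(0.4000) = 0.5980
adj(I−A) = Cᵀ =
  [ 0.7850   0.2075   0.0750]
  [ 0.0400   0.6200   0.0800]
  [ 0.4000   0.2200   0.8000]
(I − A)⁻¹ = adj(I−A) / det(I−A) ≈
  [   1.31271     0.34699     0.12542]
  [   0.06689     1.03679     0.13378]
  [   0.66890     0.36789     1.33779]
The output multiplier for sector j is the column-j sum of the Leontief inverse (I − A)⁻¹ = adj(I−A) / det(I−A).
Column B of adj(I−A): (0.7850, 0.0400, 0.4000); det(I−A) = 0.5980.
m_B = (0.7850 + 0.0400 + 0.4000) / 0.5980 = 1.225 / 0.5980 ≈ 2.0485.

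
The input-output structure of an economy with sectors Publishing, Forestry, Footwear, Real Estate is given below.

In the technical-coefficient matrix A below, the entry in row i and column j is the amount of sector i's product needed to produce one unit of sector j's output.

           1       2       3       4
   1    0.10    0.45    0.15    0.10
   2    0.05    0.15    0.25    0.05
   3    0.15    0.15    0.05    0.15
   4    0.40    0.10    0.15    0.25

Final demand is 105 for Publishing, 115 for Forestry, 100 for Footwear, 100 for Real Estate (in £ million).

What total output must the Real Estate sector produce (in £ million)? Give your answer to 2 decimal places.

I − A =
  [   0.90    -0.45    -0.15    -0.10]
  [  -0.05     0.85    -0.25    -0.05]
  [  -0.15    -0.15     0.95    -0.15]
  [  -0.40    -0.10    -0.15     0.75]
Compute the cofactors C_ij = (−1)^(i+j)·(3×3 minor ij) of I−A; the adjugate is their transpose:
adj(I−A) = Cᵀ =
  [ 0.548750   0.341375   0.197875   0.135500]
  [ 0.097750   0.554875   0.174875   0.085000]
  [ 0.155250   0.187875   0.508875   0.135000]
  [ 0.336750   0.293625   0.230625   0.634500]
det(I−A) = Σ_j (I−A)_1j·C_1j = (0.90)(0.548750) + (-0.45)(0.097750) + (-0.15)(0.155250) + (-0.10)(0.336750) = 0.392925
(I − A)⁻¹ = adj(I−A) / det(I−A) ≈
  [   1.3966     0.8688     0.5036     0.3448]
  [   0.2488     1.4122     0.4451     0.2163]
  [   0.3951     0.4781     1.2951     0.3436]
  [   0.8570     0.7473     0.5869     1.6148]
x = (I − A)⁻¹ d = adj(I−A)·d / det(I−A), with det(I−A) = 0.392925:
  x_1 = (0.548750·105 + 0.341375·115 + 0.197875·100 + 0.135500·100) / 0.392925 = 130.214375 / 0.392925 ≈ 331.40
  x_2 = (0.097750·105 + 0.554875·115 + 0.174875·100 + 0.085000·100) / 0.392925 = 100.061875 / 0.392925 ≈ 254.66
  x_3 = (0.155250·105 + 0.187875·115 + 0.508875·100 + 0.135000·100) / 0.392925 = 102.294375 / 0.392925 ≈ 260.34
  x_4 = (0.336750·105 + 0.293625·115 + 0.230625·100 + 0.634500·100) / 0.392925 = 155.638125 / 0.392925 ≈ 396.10

x_4 = 396.10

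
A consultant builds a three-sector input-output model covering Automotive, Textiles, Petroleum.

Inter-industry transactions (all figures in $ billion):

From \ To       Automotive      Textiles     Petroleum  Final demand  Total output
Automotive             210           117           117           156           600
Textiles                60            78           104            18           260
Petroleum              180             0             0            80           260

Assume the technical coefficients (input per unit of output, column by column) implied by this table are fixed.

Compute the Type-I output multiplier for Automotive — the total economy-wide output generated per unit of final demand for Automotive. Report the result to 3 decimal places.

m_1 = 4.321

Technical coefficients a_ij = z_ij / X_j:
  a_11 = 210/600 = 0.35, a_21 = 60/600 = 0.10, a_31 = 180/600 = 0.30
  a_12 = 117/260 = 0.45, a_22 = 78/260 = 0.30, a_32 = 0/260 = 0.00
  a_13 = 117/260 = 0.45, a_23 = 104/260 = 0.40, a_33 = 0/260 = 0.00
I − A =
  [   0.65    -0.45    -0.45]
  [  -0.10     0.70    -0.40]
  [  -0.30     0.00     1.00]
Cofactors of I−A, C_ij = (−1)^(i+j)·(minor ij) (rows/columns in the sector order above):
  C_11 = (0.70)(1.00) − (-0.40)(0.00) = 0.7000
  C_12 = −[(-0.10)(1.00) − (-0.40)(-0.30)] = 0.2200
  C_13 = (-0.10)(0.00) − (0.70)(-0.30) = 0.2100
  C_21 = −[(-0.45)(1.00) − (-0.45)(0.00)] = 0.4500
  C_22 = (0.65)(1.00) − (-0.45)(-0.30) = 0.5150
  C_23 = −[(0.65)(0.00) − (-0.45)(-0.30)] = 0.1350
  C_31 = (-0.45)(-0.40) − (-0.45)(0.70) = 0.4950
  C_32 = −[(0.65)(-0.40) − (-0.45)(-0.10)] = 0.3050
  C_33 = (0.65)(0.70) − (-0.45)(-0.10) = 0.4100
det(I−A) = Σ_j (I−A)_1j·C_1j = (0.65)(0.7000) + (-0.45)(0.2200) + (-0.45)(0.2100) = 0.2615
adj(I−A) = Cᵀ =
  [ 0.7000   0.4500   0.4950]
  [ 0.2200   0.5150   0.3050]
  [ 0.2100   0.1350   0.4100]
(I − A)⁻¹ = adj(I−A) / det(I−A) ≈
  [   2.6769     1.7208     1.8929]
  [   0.8413     1.9694     1.1663]
  [   0.8031     0.5163     1.5679]
The output multiplier for sector j is the column-j sum of the Leontief inverse (I − A)⁻¹ = adj(I−A) / det(I−A).
Column 1 of adj(I−A): (0.7000, 0.2200, 0.2100); det(I−A) = 0.2615.
m_1 = (0.7000 + 0.2200 + 0.2100) / 0.2615 = 1.13 / 0.2615 ≈ 4.321.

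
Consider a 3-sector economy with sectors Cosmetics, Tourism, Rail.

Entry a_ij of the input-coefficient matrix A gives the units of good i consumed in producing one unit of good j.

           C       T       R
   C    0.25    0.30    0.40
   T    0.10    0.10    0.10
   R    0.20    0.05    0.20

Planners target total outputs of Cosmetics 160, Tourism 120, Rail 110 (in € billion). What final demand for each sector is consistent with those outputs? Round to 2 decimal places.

I − A =
  [   0.75    -0.30    -0.40]
  [  -0.10     0.90    -0.10]
  [  -0.20    -0.05     0.80]
d = (I − A) x:
  d_C = (+0.75)·160 + (-0.30)·120 + (-0.40)·110 = 40.00
  d_T = (-0.10)·160 + (+0.90)·120 + (-0.10)·110 = 81.00
  d_R = (-0.20)·160 + (-0.05)·120 + (+0.80)·110 = 50.00

d_C = 40.00, d_T = 81.00, d_R = 50.00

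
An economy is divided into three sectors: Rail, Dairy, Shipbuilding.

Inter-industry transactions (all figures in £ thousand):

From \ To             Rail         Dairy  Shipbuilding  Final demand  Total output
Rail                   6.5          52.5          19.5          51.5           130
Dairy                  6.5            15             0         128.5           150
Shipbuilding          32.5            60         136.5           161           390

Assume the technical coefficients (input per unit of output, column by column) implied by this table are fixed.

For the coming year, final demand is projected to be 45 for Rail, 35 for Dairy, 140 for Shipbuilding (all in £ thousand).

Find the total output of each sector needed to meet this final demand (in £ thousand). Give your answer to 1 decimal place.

Technical coefficients a_ij = z_ij / X_j:
  a_RR = 6.5/130 = 0.05, a_DR = 6.5/130 = 0.05, a_SR = 32.5/130 = 0.25
  a_RD = 52.5/150 = 0.35, a_DD = 15/150 = 0.10, a_SD = 60/150 = 0.40
  a_RS = 19.5/390 = 0.05, a_DS = 0/390 = 0.00, a_SS = 136.5/390 = 0.35
I − A =
  [   0.95    -0.35    -0.05]
  [  -0.05     0.90     0.00]
  [  -0.25    -0.40     0.65]
Cofactors of I−A, C_ij = (−1)^(i+j)·(minor ij) (rows/columns in the sector order above):
  C_11 = (0.90)(0.65) − (0.00)(-0.40) = 0.5850
  C_12 = −[(-0.05)(0.65) − (0.00)(-0.25)] = 0.0325
  C_13 = (-0.05)(-0.40) − (0.90)(-0.25) = 0.2450
  C_21 = −[(-0.35)(0.65) − (-0.05)(-0.40)] = 0.2475
  C_22 = (0.95)(0.65) − (-0.05)(-0.25) = 0.6050
  C_23 = −[(0.95)(-0.40) − (-0.35)(-0.25)] = 0.4675
  C_31 = (-0.35)(0.00) − (-0.05)(0.90) = 0.0450
  C_32 = −[(0.95)(0.00) − (-0.05)(-0.05)] = 0.0025
  C_33 = (0.95)(0.90) − (-0.35)(-0.05) = 0.8375
det(I−A) = Σ_j (I−A)_1j·C_1j = (0.95)(0.5850) + (-0.35)(0.0325) + (-0.05)(0.2450) = 0.532125
adj(I−A) = Cᵀ =
  [ 0.5850   0.2475   0.0450]
  [ 0.0325   0.6050   0.0025]
  [ 0.2450   0.4675   0.8375]
(I − A)⁻¹ = adj(I−A) / det(I−A) ≈
  [   1.0994     0.4651     0.0846]
  [   0.0611     1.1370     0.0047]
  [   0.4604     0.8786     1.5739]
x = (I − A)⁻¹ d = adj(I−A)·d / det(I−A), with det(I−A) = 0.532125:
  x_R = (0.5850·45 + 0.2475·35 + 0.0450·140) / 0.532125 = 41.2875 / 0.532125 ≈ 77.6
  x_D = (0.0325·45 + 0.6050·35 + 0.0025·140) / 0.532125 = 22.9875 / 0.532125 ≈ 43.2
  x_S = (0.2450·45 + 0.4675·35 + 0.8375·140) / 0.532125 = 144.6375 / 0.532125 ≈ 271.8

x_R = 77.6, x_D = 43.2, x_S = 271.8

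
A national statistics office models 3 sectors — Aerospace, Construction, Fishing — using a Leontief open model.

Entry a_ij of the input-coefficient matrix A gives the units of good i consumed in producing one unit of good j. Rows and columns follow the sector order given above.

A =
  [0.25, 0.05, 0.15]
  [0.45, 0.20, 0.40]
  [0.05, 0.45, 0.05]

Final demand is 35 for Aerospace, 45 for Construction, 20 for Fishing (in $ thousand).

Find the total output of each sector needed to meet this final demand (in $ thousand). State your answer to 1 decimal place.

x_A = 75.1, x_C = 145.5, x_F = 93.9

I − A =
  [   0.75    -0.05    -0.15]
  [  -0.45     0.80    -0.40]
  [  -0.05    -0.45     0.95]
Cofactors of I−A, C_ij = (−1)^(i+j)·(minor ij) (rows/columns in the sector order above):
  C_11 = (0.80)(0.95) − (-0.40)(-0.45) = 0.5800
  C_12 = −[(-0.45)(0.95) − (-0.40)(-0.05)] = 0.4475
  C_13 = (-0.45)(-0.45) − (0.80)(-0.05) = 0.2425
  C_21 = −[(-0.05)(0.95) − (-0.15)(-0.45)] = 0.1150
  C_22 = (0.75)(0.95) − (-0.15)(-0.05) = 0.7050
  C_23 = −[(0.75)(-0.45) − (-0.05)(-0.05)] = 0.3400
  C_31 = (-0.05)(-0.40) − (-0.15)(0.80) = 0.1400
  C_32 = −[(0.75)(-0.40) − (-0.15)(-0.45)] = 0.3675
  C_33 = (0.75)(0.80) − (-0.05)(-0.45) = 0.5775
det(I−A) = Σ_j (I−A)_1j·C_1j = (0.75)(0.5800) + (-0.05)(0.4475) + (-0.15)(0.2425) = 0.37625
adj(I−A) = Cᵀ =
  [ 0.5800   0.1150   0.1400]
  [ 0.4475   0.7050   0.3675]
  [ 0.2425   0.3400   0.5775]
(I − A)⁻¹ = adj(I−A) / det(I−A) ≈
  [   1.5415     0.3056     0.3721]
  [   1.1894     1.8738     0.9767]
  [   0.6445     0.9037     1.5349]
x = (I − A)⁻¹ d = adj(I−A)·d / det(I−A), with det(I−A) = 0.37625:
  x_A = (0.5800·35 + 0.1150·45 + 0.1400·20) / 0.37625 = 28.275 / 0.37625 ≈ 75.1
  x_C = (0.4475·35 + 0.7050·45 + 0.3675·20) / 0.37625 = 54.7375 / 0.37625 ≈ 145.5
  x_F = (0.2425·35 + 0.3400·45 + 0.5775·20) / 0.37625 = 35.3375 / 0.37625 ≈ 93.9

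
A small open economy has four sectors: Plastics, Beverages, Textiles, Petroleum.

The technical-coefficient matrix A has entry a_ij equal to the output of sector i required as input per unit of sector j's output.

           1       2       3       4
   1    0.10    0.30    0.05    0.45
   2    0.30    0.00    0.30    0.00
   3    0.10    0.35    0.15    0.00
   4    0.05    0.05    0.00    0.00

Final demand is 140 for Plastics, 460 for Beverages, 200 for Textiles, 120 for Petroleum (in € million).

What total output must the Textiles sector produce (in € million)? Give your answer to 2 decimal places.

x_3 = 638.23

I − A =
  [   0.90    -0.30    -0.05    -0.45]
  [  -0.30     1.00    -0.30     0.00]
  [  -0.10    -0.35     0.85     0.00]
  [  -0.05    -0.05     0.00     1.00]
Compute the cofactors C_ij = (−1)^(i+j)·(3×3 minor ij) of I−A; the adjugate is their transpose:
adj(I−A) = Cᵀ =
  [ 0.745000   0.291625   0.146750   0.335250]
  [ 0.285000   0.740875   0.278250   0.128250]
  [ 0.205000   0.339375   0.780750   0.092250]
  [ 0.051500   0.051625   0.021250   0.574750]
det(I−A) = Σ_j (I−A)_1j·C_1j = (0.90)(0.745000) + (-0.30)(0.285000) + (-0.05)(0.205000) + (-0.45)(0.051500) = 0.551575
(I − A)⁻¹ = adj(I−A) / det(I−A) ≈
  [   1.3507     0.5287     0.2661     0.6078]
  [   0.5167     1.3432     0.5045     0.2325]
  [   0.3717     0.6153     1.4155     0.1672]
  [   0.0934     0.0936     0.0385     1.0420]
x = (I − A)⁻¹ d = adj(I−A)·d / det(I−A), with det(I−A) = 0.551575:
  x_1 = (0.745000·140 + 0.291625·460 + 0.146750·200 + 0.335250·120) / 0.551575 = 308.0275 / 0.551575 ≈ 558.45
  x_2 = (0.285000·140 + 0.740875·460 + 0.278250·200 + 0.128250·120) / 0.551575 = 451.7425 / 0.551575 ≈ 819.00
  x_3 = (0.205000·140 + 0.339375·460 + 0.780750·200 + 0.092250·120) / 0.551575 = 352.0325 / 0.551575 ≈ 638.23
  x_4 = (0.051500·140 + 0.051625·460 + 0.021250·200 + 0.574750·120) / 0.551575 = 104.1775 / 0.551575 ≈ 188.87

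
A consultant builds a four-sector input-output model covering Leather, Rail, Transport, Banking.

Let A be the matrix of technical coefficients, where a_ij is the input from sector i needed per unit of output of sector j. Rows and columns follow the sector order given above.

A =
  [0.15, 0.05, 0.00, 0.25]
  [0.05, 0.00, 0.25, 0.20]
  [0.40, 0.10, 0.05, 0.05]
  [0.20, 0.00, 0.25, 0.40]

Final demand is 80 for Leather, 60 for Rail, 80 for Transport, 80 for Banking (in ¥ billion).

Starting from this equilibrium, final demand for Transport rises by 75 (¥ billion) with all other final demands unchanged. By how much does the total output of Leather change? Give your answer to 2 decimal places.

I − A =
  [   0.85    -0.05     0.00    -0.25]
  [  -0.05     1.00    -0.25    -0.20]
  [  -0.40    -0.10     0.95    -0.05]
  [  -0.20     0.00    -0.25     0.60]
Compute the cofactors C_ij = (−1)^(i+j)·(3×3 minor ij) of I−A; the adjugate is their transpose:
adj(I−A) = Cᵀ =
  [ 0.537500   0.034125   0.072500   0.241375]
  [ 0.148375   0.401375   0.160625   0.209000]
  [ 0.257000   0.058500   0.456500   0.164625]
  [ 0.286250   0.035750   0.214375   0.778875]
det(I−A) = Σ_j (I−A)_1j·C_1j = (0.85)(0.537500) + (-0.05)(0.148375) + (0.00)(0.257000) + (-0.25)(0.286250) = 0.37789375
(I − A)⁻¹ = adj(I−A) / det(I−A) ≈
  [   1.4224     0.0903     0.1919     0.6387]
  [   0.3926     1.0621     0.4251     0.5531]
  [   0.6801     0.1548     1.2080     0.4356]
  [   0.7575     0.0946     0.5673     2.0611]
Δx = (I − A)⁻¹ Δd with Δd having +75 in the Transport component and 0 elsewhere.
So Δx_L = L_LT · (+75), where L_LT = adj(I−A)_LT / det(I−A) = 0.072500 / 0.37789375.
Δx_L = 0.072500 × (+75) / 0.37789375 = 5.4375 / 0.37789375 ≈ 14.39.

Δx_L = 14.39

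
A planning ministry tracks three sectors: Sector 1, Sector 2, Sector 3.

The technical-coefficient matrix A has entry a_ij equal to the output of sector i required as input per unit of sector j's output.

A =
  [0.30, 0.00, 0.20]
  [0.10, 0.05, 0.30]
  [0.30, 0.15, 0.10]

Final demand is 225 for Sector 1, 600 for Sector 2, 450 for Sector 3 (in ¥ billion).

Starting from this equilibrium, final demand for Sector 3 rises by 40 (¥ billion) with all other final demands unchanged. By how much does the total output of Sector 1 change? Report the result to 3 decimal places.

Δx_1 = 14.990

I − A =
  [   0.70     0.00    -0.20]
  [  -0.10     0.95    -0.30]
  [  -0.30    -0.15     0.90]
Cofactors of I−A, C_ij = (−1)^(i+j)·(minor ij) (rows/columns in the sector order above):
  C_11 = (0.95)(0.90) − (-0.30)(-0.15) = 0.8100
  C_12 = −[(-0.10)(0.90) − (-0.30)(-0.30)] = 0.1800
  C_13 = (-0.10)(-0.15) − (0.95)(-0.30) = 0.3000
  C_21 = −[(0.00)(0.90) − (-0.20)(-0.15)] = 0.0300
  C_22 = (0.70)(0.90) − (-0.20)(-0.30) = 0.5700
  C_23 = −[(0.70)(-0.15) − (0.00)(-0.30)] = 0.1050
  C_31 = (0.00)(-0.30) − (-0.20)(0.95) = 0.1900
  C_32 = −[(0.70)(-0.30) − (-0.20)(-0.10)] = 0.2300
  C_33 = (0.70)(0.95) − (0.00)(-0.10) = 0.6650
det(I−A) = Σ_j (I−A)_1j·C_1j = (0.70)(0.8100) + (0.00)(0.1800) + (-0.20)(0.3000) = 0.5070
adj(I−A) = Cᵀ =
  [ 0.8100   0.0300   0.1900]
  [ 0.1800   0.5700   0.2300]
  [ 0.3000   0.1050   0.6650]
(I − A)⁻¹ = adj(I−A) / det(I−A) ≈
  [   1.5976     0.0592     0.3748]
  [   0.3550     1.1243     0.4536]
  [   0.5917     0.2071     1.3116]
Δx = (I − A)⁻¹ Δd with Δd having +40 in the Sector 3 component and 0 elsewhere.
So Δx_1 = L_13 · (+40), where L_13 = adj(I−A)_13 / det(I−A) = 0.1900 / 0.5070.
Δx_1 = 0.1900 × (+40) / 0.5070 = 7.60 / 0.5070 ≈ 14.990.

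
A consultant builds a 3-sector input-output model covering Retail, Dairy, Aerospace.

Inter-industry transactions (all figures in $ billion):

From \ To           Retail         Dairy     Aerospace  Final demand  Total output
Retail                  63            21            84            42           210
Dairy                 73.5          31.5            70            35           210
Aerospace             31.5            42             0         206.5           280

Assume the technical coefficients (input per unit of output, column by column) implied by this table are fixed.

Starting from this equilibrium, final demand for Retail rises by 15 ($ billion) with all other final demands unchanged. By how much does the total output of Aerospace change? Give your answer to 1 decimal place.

Δx_3 = 6.4

Technical coefficients a_ij = z_ij / X_j:
  a_11 = 63/210 = 0.30, a_21 = 73.5/210 = 0.35, a_31 = 31.5/210 = 0.15
  a_12 = 21/210 = 0.10, a_22 = 31.5/210 = 0.15, a_32 = 42/210 = 0.20
  a_13 = 84/280 = 0.30, a_23 = 70/280 = 0.25, a_33 = 0/280 = 0.00
I − A =
  [   0.70    -0.10    -0.30]
  [  -0.35     0.85    -0.25]
  [  -0.15    -0.20     1.00]
Cofactors of I−A, C_ij = (−1)^(i+j)·(minor ij) (rows/columns in the sector order above):
  C_11 = (0.85)(1.00) − (-0.25)(-0.20) = 0.8000
  C_12 = −[(-0.35)(1.00) − (-0.25)(-0.15)] = 0.3875
  C_13 = (-0.35)(-0.20) − (0.85)(-0.15) = 0.1975
  C_21 = −[(-0.10)(1.00) − (-0.30)(-0.20)] = 0.1600
  C_22 = (0.70)(1.00) − (-0.30)(-0.15) = 0.6550
  C_23 = −[(0.70)(-0.20) − (-0.10)(-0.15)] = 0.1550
  C_31 = (-0.10)(-0.25) − (-0.30)(0.85) = 0.2800
  C_32 = −[(0.70)(-0.25) − (-0.30)(-0.35)] = 0.2800
  C_33 = (0.70)(0.85) − (-0.10)(-0.35) = 0.5600
det(I−A) = Σ_j (I−A)_1j·C_1j = (0.70)(0.8000) + (-0.10)(0.3875) + (-0.30)(0.1975) = 0.4620
adj(I−A) = Cᵀ =
  [ 0.8000   0.1600   0.2800]
  [ 0.3875   0.6550   0.2800]
  [ 0.1975   0.1550   0.5600]
(I − A)⁻¹ = adj(I−A) / det(I−A) ≈
  [   1.7316     0.3463     0.6061]
  [   0.8387     1.4177     0.6061]
  [   0.4275     0.3355     1.2121]
Δx = (I − A)⁻¹ Δd with Δd having +15 in the Retail component and 0 elsewhere.
So Δx_3 = L_31 · (+15), where L_31 = adj(I−A)_31 / det(I−A) = 0.1975 / 0.4620.
Δx_3 = 0.1975 × (+15) / 0.4620 = 2.9625 / 0.4620 ≈ 6.4.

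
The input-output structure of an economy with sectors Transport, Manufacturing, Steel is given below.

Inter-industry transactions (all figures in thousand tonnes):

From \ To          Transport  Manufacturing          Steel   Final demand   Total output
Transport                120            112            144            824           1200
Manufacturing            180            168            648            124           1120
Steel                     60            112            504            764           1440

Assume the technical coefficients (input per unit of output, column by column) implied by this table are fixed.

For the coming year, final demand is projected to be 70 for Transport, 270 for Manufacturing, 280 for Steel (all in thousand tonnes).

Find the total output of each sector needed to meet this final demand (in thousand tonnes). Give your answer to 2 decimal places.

x_1 = 209.97, x_2 = 643.74, x_3 = 545.96

Technical coefficients a_ij = z_ij / X_j:
  a_11 = 120/1200 = 0.10, a_21 = 180/1200 = 0.15, a_31 = 60/1200 = 0.05
  a_12 = 112/1120 = 0.10, a_22 = 168/1120 = 0.15, a_32 = 112/1120 = 0.10
  a_13 = 144/1440 = 0.10, a_23 = 648/1440 = 0.45, a_33 = 504/1440 = 0.35
I − A =
  [   0.90    -0.10    -0.10]
  [  -0.15     0.85    -0.45]
  [  -0.05    -0.10     0.65]
Cofactors of I−A, C_ij = (−1)^(i+j)·(minor ij) (rows/columns in the sector order above):
  C_11 = (0.85)(0.65) − (-0.45)(-0.10) = 0.5075
  C_12 = −[(-0.15)(0.65) − (-0.45)(-0.05)] = 0.1200
  C_13 = (-0.15)(-0.10) − (0.85)(-0.05) = 0.0575
  C_21 = −[(-0.10)(0.65) − (-0.10)(-0.10)] = 0.0750
  C_22 = (0.90)(0.65) − (-0.10)(-0.05) = 0.5800
  C_23 = −[(0.90)(-0.10) − (-0.10)(-0.05)] = 0.0950
  C_31 = (-0.10)(-0.45) − (-0.10)(0.85) = 0.1300
  C_32 = −[(0.90)(-0.45) − (-0.10)(-0.15)] = 0.4200
  C_33 = (0.90)(0.85) − (-0.10)(-0.15) = 0.7500
det(I−A) = Σ_j (I−A)_1j·C_1j = (0.90)(0.5075) + (-0.10)(0.1200) + (-0.10)(0.0575) = 0.4390
adj(I−A) = Cᵀ =
  [ 0.5075   0.0750   0.1300]
  [ 0.1200   0.5800   0.4200]
  [ 0.0575   0.0950   0.7500]
(I − A)⁻¹ = adj(I−A) / det(I−A) ≈
  [   1.1560     0.1708     0.2961]
  [   0.2733     1.3212     0.9567]
  [   0.1310     0.2164     1.7084]
x = (I − A)⁻¹ d = adj(I−A)·d / det(I−A), with det(I−A) = 0.4390:
  x_1 = (0.5075·70 + 0.0750·270 + 0.1300·280) / 0.4390 = 92.175 / 0.4390 ≈ 209.97
  x_2 = (0.1200·70 + 0.5800·270 + 0.4200·280) / 0.4390 = 282.60 / 0.4390 ≈ 643.74
  x_3 = (0.0575·70 + 0.0950·270 + 0.7500·280) / 0.4390 = 239.675 / 0.4390 ≈ 545.96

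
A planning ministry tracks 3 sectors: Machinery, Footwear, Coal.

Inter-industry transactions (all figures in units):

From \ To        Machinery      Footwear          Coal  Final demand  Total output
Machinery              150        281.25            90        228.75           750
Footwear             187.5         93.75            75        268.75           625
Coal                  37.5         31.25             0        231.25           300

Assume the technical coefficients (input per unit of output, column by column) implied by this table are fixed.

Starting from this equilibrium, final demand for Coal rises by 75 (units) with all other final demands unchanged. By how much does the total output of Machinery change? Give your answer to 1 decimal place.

Δx_M = 51.5

Technical coefficients a_ij = z_ij / X_j:
  a_MM = 150/750 = 0.20, a_FM = 187.5/750 = 0.25, a_CM = 37.5/750 = 0.05
  a_MF = 281.25/625 = 0.45, a_FF = 93.75/625 = 0.15, a_CF = 31.25/625 = 0.05
  a_MC = 90/300 = 0.30, a_FC = 75/300 = 0.25, a_CC = 0/300 = 0.00
I − A =
  [   0.80    -0.45    -0.30]
  [  -0.25     0.85    -0.25]
  [  -0.05    -0.05     1.00]
Cofactors of I−A, C_ij = (−1)^(i+j)·(minor ij) (rows/columns in the sector order above):
  C_11 = (0.85)(1.00) − (-0.25)(-0.05) = 0.8375
  C_12 = −[(-0.25)(1.00) − (-0.25)(-0.05)] = 0.2625
  C_13 = (-0.25)(-0.05) − (0.85)(-0.05) = 0.0550
  C_21 = −[(-0.45)(1.00) − (-0.30)(-0.05)] = 0.4650
  C_22 = (0.80)(1.00) − (-0.30)(-0.05) = 0.7850
  C_23 = −[(0.80)(-0.05) − (-0.45)(-0.05)] = 0.0625
  C_31 = (-0.45)(-0.25) − (-0.30)(0.85) = 0.3675
  C_32 = −[(0.80)(-0.25) − (-0.30)(-0.25)] = 0.2750
  C_33 = (0.80)(0.85) − (-0.45)(-0.25) = 0.5675
det(I−A) = Σ_j (I−A)_1j·C_1j = (0.80)(0.8375) + (-0.45)(0.2625) + (-0.30)(0.0550) = 0.535375
adj(I−A) = Cᵀ =
  [ 0.8375   0.4650   0.3675]
  [ 0.2625   0.7850   0.2750]
  [ 0.0550   0.0625   0.5675]
(I − A)⁻¹ = adj(I−A) / det(I−A) ≈
  [   1.5643     0.8686     0.6864]
  [   0.4903     1.4663     0.5137]
  [   0.1027     0.1167     1.0600]
Δx = (I − A)⁻¹ Δd with Δd having +75 in the Coal component and 0 elsewhere.
So Δx_M = L_MC · (+75), where L_MC = adj(I−A)_MC / det(I−A) = 0.3675 / 0.535375.
Δx_M = 0.3675 × (+75) / 0.535375 = 27.5625 / 0.535375 ≈ 51.5.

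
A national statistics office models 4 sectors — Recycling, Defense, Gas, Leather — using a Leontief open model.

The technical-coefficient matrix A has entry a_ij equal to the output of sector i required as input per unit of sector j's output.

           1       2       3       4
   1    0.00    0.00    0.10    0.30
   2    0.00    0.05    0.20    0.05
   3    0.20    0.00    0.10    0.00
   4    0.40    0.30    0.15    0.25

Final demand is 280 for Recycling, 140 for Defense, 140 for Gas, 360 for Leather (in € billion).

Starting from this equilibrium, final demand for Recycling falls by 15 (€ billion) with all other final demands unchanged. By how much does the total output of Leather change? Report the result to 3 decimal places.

I − A =
  [   1.00     0.00    -0.10    -0.30]
  [   0.00     0.95    -0.20    -0.05]
  [  -0.20     0.00     0.90     0.00]
  [  -0.40    -0.30    -0.15     0.75]
Compute the cofactors C_ij = (−1)^(i+j)·(3×3 minor ij) of I−A; the adjugate is their transpose:
adj(I−A) = Cᵀ =
  [ 0.62775   0.08100   0.13050   0.25650]
  [ 0.04950   0.54300   0.13550   0.05600]
  [ 0.13950   0.01800   0.58350   0.05700]
  [ 0.38250   0.26400   0.24050   0.83600]
det(I−A) = Σ_j (I−A)_1j·C_1j = (1.00)(0.62775) + (0.00)(0.04950) + (-0.10)(0.13950) + (-0.30)(0.38250) = 0.49905
(I − A)⁻¹ = adj(I−A) / det(I−A) ≈
  [   1.2579     0.1623     0.2615     0.5140]
  [   0.0992     1.0881     0.2715     0.1122]
  [   0.2795     0.0361     1.1692     0.1142]
  [   0.7665     0.5290     0.4819     1.6752]
Δx = (I − A)⁻¹ Δd with Δd having -15 in the Recycling component and 0 elsewhere.
So Δx_4 = L_41 · (-15), where L_41 = adj(I−A)_41 / det(I−A) = 0.38250 / 0.49905.
Δx_4 = 0.38250 × (-15) / 0.49905 = -5.7375 / 0.49905 ≈ -11.497.

Δx_4 = -11.497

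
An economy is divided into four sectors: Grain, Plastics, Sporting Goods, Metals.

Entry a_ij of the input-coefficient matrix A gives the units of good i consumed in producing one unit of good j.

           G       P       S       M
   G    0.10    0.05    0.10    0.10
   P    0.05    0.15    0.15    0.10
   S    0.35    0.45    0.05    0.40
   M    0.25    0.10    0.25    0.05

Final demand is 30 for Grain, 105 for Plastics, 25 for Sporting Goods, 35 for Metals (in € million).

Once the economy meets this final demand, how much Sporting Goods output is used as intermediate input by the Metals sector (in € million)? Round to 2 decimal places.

z_SM = 50.75

I − A =
  [   0.90    -0.05    -0.10    -0.10]
  [  -0.05     0.85    -0.15    -0.10]
  [  -0.35    -0.45     0.95    -0.40]
  [  -0.25    -0.10    -0.25     0.95]
Compute the cofactors C_ij = (−1)^(i+j)·(3×3 minor ij) of I−A; the adjugate is their transpose:
adj(I−A) = Cᵀ =
  [ 0.591250   0.107625   0.110875   0.120250]
  [ 0.137500   0.646500   0.155500   0.148000]
  [ 0.398750   0.434625   0.692375   0.379250]
  [ 0.275000   0.210750   0.227750   0.629000]
det(I−A) = Σ_j (I−A)_1j·C_1j = (0.90)(0.591250) + (-0.05)(0.137500) + (-0.10)(0.398750) + (-0.10)(0.275000) = 0.457875
(I − A)⁻¹ = adj(I−A) / det(I−A) ≈
  [   1.2913     0.2351     0.2422     0.2626]
  [   0.3003     1.4120     0.3396     0.3232]
  [   0.8709     0.9492     1.5121     0.8283]
  [   0.6006     0.4603     0.4974     1.3737]
First solve x = (I − A)⁻¹ d = adj(I−A)·d / det(I−A); in particular x_M = (0.275000·30 + 0.210750·105 + 0.227750·25 + 0.629000·35) / 0.457875 = 58.0875 / 0.457875 ≈ 126.8632.
Intermediate flow from S to M: z_SM = a_SM · x_M = 0.40 × 58.0875 / 0.457875 = 23.235 / 0.457875 ≈ 50.75.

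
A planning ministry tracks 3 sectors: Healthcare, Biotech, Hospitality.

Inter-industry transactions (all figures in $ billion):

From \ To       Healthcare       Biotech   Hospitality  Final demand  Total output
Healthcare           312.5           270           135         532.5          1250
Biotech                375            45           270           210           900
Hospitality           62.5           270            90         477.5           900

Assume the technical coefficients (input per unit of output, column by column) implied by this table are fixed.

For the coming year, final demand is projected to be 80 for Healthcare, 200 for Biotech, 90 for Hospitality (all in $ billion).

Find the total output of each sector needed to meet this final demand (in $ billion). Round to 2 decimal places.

x_1 = 310.34, x_2 = 386.21, x_3 = 245.98

Technical coefficients a_ij = z_ij / X_j:
  a_11 = 312.5/1250 = 0.25, a_21 = 375/1250 = 0.30, a_31 = 62.5/1250 = 0.05
  a_12 = 270/900 = 0.30, a_22 = 45/900 = 0.05, a_32 = 270/900 = 0.30
  a_13 = 135/900 = 0.15, a_23 = 270/900 = 0.30, a_33 = 90/900 = 0.10
I − A =
  [   0.75    -0.30    -0.15]
  [  -0.30     0.95    -0.30]
  [  -0.05    -0.30     0.90]
Cofactors of I−A, C_ij = (−1)^(i+j)·(minor ij) (rows/columns in the sector order above):
  C_11 = (0.95)(0.90) − (-0.30)(-0.30) = 0.7650
  C_12 = −[(-0.30)(0.90) − (-0.30)(-0.05)] = 0.2850
  C_13 = (-0.30)(-0.30) − (0.95)(-0.05) = 0.1375
  C_21 = −[(-0.30)(0.90) − (-0.15)(-0.30)] = 0.3150
  C_22 = (0.75)(0.90) − (-0.15)(-0.05) = 0.6675
  C_23 = −[(0.75)(-0.30) − (-0.30)(-0.05)] = 0.2400
  C_31 = (-0.30)(-0.30) − (-0.15)(0.95) = 0.2325
  C_32 = −[(0.75)(-0.30) − (-0.15)(-0.30)] = 0.2700
  C_33 = (0.75)(0.95) − (-0.30)(-0.30) = 0.6225
det(I−A) = Σ_j (I−A)_1j·C_1j = (0.75)(0.7650) + (-0.30)(0.2850) + (-0.15)(0.1375) = 0.467625
adj(I−A) = Cᵀ =
  [ 0.7650   0.3150   0.2325]
  [ 0.2850   0.6675   0.2700]
  [ 0.1375   0.2400   0.6225]
(I − A)⁻¹ = adj(I−A) / det(I−A) ≈
  [   1.6359     0.6736     0.4972]
  [   0.6095     1.4274     0.5774]
  [   0.2940     0.5132     1.3312]
x = (I − A)⁻¹ d = adj(I−A)·d / det(I−A), with det(I−A) = 0.467625:
  x_1 = (0.7650·80 + 0.3150·200 + 0.2325·90) / 0.467625 = 145.125 / 0.467625 ≈ 310.34
  x_2 = (0.2850·80 + 0.6675·200 + 0.2700·90) / 0.467625 = 180.60 / 0.467625 ≈ 386.21
  x_3 = (0.1375·80 + 0.2400·200 + 0.6225·90) / 0.467625 = 115.025 / 0.467625 ≈ 245.98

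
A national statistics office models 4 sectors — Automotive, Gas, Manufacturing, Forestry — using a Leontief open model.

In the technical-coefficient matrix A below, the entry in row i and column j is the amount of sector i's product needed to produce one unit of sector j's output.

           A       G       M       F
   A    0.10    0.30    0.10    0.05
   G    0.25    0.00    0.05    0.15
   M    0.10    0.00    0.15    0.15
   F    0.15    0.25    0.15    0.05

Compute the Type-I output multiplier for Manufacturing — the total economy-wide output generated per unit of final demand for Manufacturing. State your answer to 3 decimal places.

m_M = 1.878

I − A =
  [   0.90    -0.30    -0.10    -0.05]
  [  -0.25     1.00    -0.05    -0.15]
  [  -0.10     0.00     0.85    -0.15]
  [  -0.15    -0.25    -0.15     0.95]
Compute the cofactors C_ij = (−1)^(i+j)·(3×3 minor ij) of I−A; the adjugate is their transpose:
adj(I−A) = Cᵀ =
  [ 0.751250   0.249875   0.120375   0.098000]
  [ 0.223500   0.687625   0.090500   0.134625]
  [ 0.123125   0.070250   0.732625   0.133250]
  [ 0.196875   0.231500   0.158500   0.689750]
det(I−A) = Σ_j (I−A)_1j·C_1j = (0.90)(0.751250) + (-0.30)(0.223500) + (-0.10)(0.123125) + (-0.05)(0.196875) = 0.58691875
(I − A)⁻¹ = adj(I−A) / det(I−A) ≈
  [   1.2800     0.4257     0.2051     0.1670]
  [   0.3808     1.1716     0.1542     0.2294]
  [   0.2098     0.1197     1.2483     0.2270]
  [   0.3354     0.3944     0.2701     1.1752]
The output multiplier for sector j is the column-j sum of the Leontief inverse (I − A)⁻¹ = adj(I−A) / det(I−A).
Column M of adj(I−A): (0.120375, 0.090500, 0.732625, 0.158500); det(I−A) = 0.58691875.
m_M = (0.120375 + 0.090500 + 0.732625 + 0.158500) / 0.58691875 = 1.102 / 0.58691875 ≈ 1.878.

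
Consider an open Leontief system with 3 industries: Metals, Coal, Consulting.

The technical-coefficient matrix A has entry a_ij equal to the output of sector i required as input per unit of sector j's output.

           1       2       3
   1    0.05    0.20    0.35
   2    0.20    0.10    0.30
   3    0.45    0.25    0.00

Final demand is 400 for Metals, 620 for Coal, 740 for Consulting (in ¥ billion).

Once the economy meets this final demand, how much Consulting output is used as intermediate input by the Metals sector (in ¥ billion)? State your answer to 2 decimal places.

z_31 = 634.24

I − A =
  [   0.95    -0.20    -0.35]
  [  -0.20     0.90    -0.30]
  [  -0.45    -0.25     1.00]
Cofactors of I−A, C_ij = (−1)^(i+j)·(minor ij) (rows/columns in the sector order above):
  C_11 = (0.90)(1.00) − (-0.30)(-0.25) = 0.8250
  C_12 = −[(-0.20)(1.00) − (-0.30)(-0.45)] = 0.3350
  C_13 = (-0.20)(-0.25) − (0.90)(-0.45) = 0.4550
  C_21 = −[(-0.20)(1.00) − (-0.35)(-0.25)] = 0.2875
  C_22 = (0.95)(1.00) − (-0.35)(-0.45) = 0.7925
  C_23 = −[(0.95)(-0.25) − (-0.20)(-0.45)] = 0.3275
  C_31 = (-0.20)(-0.30) − (-0.35)(0.90) = 0.3750
  C_32 = −[(0.95)(-0.30) − (-0.35)(-0.20)] = 0.3550
  C_33 = (0.95)(0.90) − (-0.20)(-0.20) = 0.8150
det(I−A) = Σ_j (I−A)_1j·C_1j = (0.95)(0.8250) + (-0.20)(0.3350) + (-0.35)(0.4550) = 0.5575
adj(I−A) = Cᵀ =
  [ 0.8250   0.2875   0.3750]
  [ 0.3350   0.7925   0.3550]
  [ 0.4550   0.3275   0.8150]
(I − A)⁻¹ = adj(I−A) / det(I−A) ≈
  [   1.4798     0.5157     0.6726]
  [   0.6009     1.4215     0.6368]
  [   0.8161     0.5874     1.4619]
First solve x = (I − A)⁻¹ d = adj(I−A)·d / det(I−A); in particular x_1 = (0.8250·400 + 0.2875·620 + 0.3750·740) / 0.5575 = 785.75 / 0.5575 ≈ 1409.4170.
Intermediate flow from 3 to 1: z_31 = a_31 · x_1 = 0.45 × 785.75 / 0.5575 = 353.5875 / 0.5575 ≈ 634.24.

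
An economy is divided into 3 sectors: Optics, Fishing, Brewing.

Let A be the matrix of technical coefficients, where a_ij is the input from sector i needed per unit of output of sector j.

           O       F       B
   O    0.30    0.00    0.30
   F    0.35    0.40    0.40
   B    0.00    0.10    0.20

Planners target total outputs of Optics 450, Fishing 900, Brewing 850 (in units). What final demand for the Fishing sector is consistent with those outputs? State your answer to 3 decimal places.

I − A =
  [   0.70     0.00    -0.30]
  [  -0.35     0.60    -0.40]
  [   0.00    -0.10     0.80]
d = (I − A) x:
  d_O = (+0.70)·450 + (+0.00)·900 + (-0.30)·850 = 60.000
  d_F = (-0.35)·450 + (+0.60)·900 + (-0.40)·850 = 42.500
  d_B = (+0.00)·450 + (-0.10)·900 + (+0.80)·850 = 590.000

d_F = 42.500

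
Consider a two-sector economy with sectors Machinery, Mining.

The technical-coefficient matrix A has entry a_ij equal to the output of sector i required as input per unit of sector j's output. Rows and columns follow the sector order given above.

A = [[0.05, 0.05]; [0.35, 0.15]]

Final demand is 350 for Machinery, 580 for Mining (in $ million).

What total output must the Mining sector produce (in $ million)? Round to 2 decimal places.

x_2 = 852.53

I − A =
  [   0.95    -0.05]
  [  -0.35     0.85]
det(I−A) = (0.95)(0.85) − (-0.05)(-0.35) = 0.7900
adj(I−A) = [[0.85, 0.05], [0.35, 0.95]]
(I − A)⁻¹ = adj(I−A) / det(I−A) ≈
  [   1.0759     0.0633]
  [   0.4430     1.2025]
x = (I − A)⁻¹ d = adj(I−A)·d / det(I−A), with det(I−A) = 0.7900:
  x_1 = (0.85·350 + 0.05·580) / 0.7900 = 326.50 / 0.7900 ≈ 413.29
  x_2 = (0.35·350 + 0.95·580) / 0.7900 = 673.50 / 0.7900 ≈ 852.53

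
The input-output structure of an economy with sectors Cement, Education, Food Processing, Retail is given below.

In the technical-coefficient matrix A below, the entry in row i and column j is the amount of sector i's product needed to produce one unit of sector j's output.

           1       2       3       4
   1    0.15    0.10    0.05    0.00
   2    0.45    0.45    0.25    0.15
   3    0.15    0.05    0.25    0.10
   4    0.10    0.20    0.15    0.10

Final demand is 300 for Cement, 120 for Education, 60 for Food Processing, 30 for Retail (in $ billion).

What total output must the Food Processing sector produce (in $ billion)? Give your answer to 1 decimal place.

I − A =
  [   0.85    -0.10    -0.05     0.00]
  [  -0.45     0.55    -0.25    -0.15]
  [  -0.15    -0.05     0.75    -0.10]
  [  -0.10    -0.20    -0.15     0.90]
Compute the cofactors C_ij = (−1)^(i+j)·(3×3 minor ij) of I−A; the adjugate is their transpose:
adj(I−A) = Cᵀ =
  [ 0.323125   0.069250   0.048000   0.016875]
  [ 0.347875   0.553750   0.231375   0.118000]
  [ 0.105250   0.069750   0.353250   0.050875]
  [ 0.130750   0.142375   0.115625   0.297250]
det(I−A) = Σ_j (I−A)_1j·C_1j = (0.85)(0.323125) + (-0.10)(0.347875) + (-0.05)(0.105250) + (0.00)(0.130750) = 0.23460625
(I − A)⁻¹ = adj(I−A) / det(I−A) ≈
  [   1.3773     0.2952     0.2046     0.0719]
  [   1.4828     2.3603     0.9862     0.5030]
  [   0.4486     0.2973     1.5057     0.2169]
  [   0.5573     0.6069     0.4928     1.2670]
x = (I − A)⁻¹ d = adj(I−A)·d / det(I−A), with det(I−A) = 0.23460625:
  x_1 = (0.323125·300 + 0.069250·120 + 0.048000·60 + 0.016875·30) / 0.23460625 = 108.63375 / 0.23460625 ≈ 463.0
  x_2 = (0.347875·300 + 0.553750·120 + 0.231375·60 + 0.118000·30) / 0.23460625 = 188.235 / 0.23460625 ≈ 802.3
  x_3 = (0.105250·300 + 0.069750·120 + 0.353250·60 + 0.050875·30) / 0.23460625 = 62.66625 / 0.23460625 ≈ 267.1
  x_4 = (0.130750·300 + 0.142375·120 + 0.115625·60 + 0.297250·30) / 0.23460625 = 72.165 / 0.23460625 ≈ 307.6

x_3 = 267.1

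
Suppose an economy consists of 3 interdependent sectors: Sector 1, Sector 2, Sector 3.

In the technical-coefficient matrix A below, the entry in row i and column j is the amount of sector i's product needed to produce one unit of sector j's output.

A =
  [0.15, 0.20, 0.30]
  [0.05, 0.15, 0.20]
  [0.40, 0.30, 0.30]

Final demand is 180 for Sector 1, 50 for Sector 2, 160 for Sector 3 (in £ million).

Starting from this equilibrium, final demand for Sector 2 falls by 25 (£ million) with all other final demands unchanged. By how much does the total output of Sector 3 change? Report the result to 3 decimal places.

I − A =
  [   0.85    -0.20    -0.30]
  [  -0.05     0.85    -0.20]
  [  -0.40    -0.30     0.70]
Cofactors of I−A, C_ij = (−1)^(i+j)·(minor ij) (rows/columns in the sector order above):
  C_11 = (0.85)(0.70) − (-0.20)(-0.30) = 0.5350
  C_12 = −[(-0.05)(0.70) − (-0.20)(-0.40)] = 0.1150
  C_13 = (-0.05)(-0.30) − (0.85)(-0.40) = 0.3550
  C_21 = −[(-0.20)(0.70) − (-0.30)(-0.30)] = 0.2300
  C_22 = (0.85)(0.70) − (-0.30)(-0.40) = 0.4750
  C_23 = −[(0.85)(-0.30) − (-0.20)(-0.40)] = 0.3350
  C_31 = (-0.20)(-0.20) − (-0.30)(0.85) = 0.2950
  C_32 = −[(0.85)(-0.20) − (-0.30)(-0.05)] = 0.1850
  C_33 = (0.85)(0.85) − (-0.20)(-0.05) = 0.7125
det(I−A) = Σ_j (I−A)_1j·C_1j = (0.85)(0.5350) + (-0.20)(0.1150) + (-0.30)(0.3550) = 0.32525
adj(I−A) = Cᵀ =
  [ 0.5350   0.2300   0.2950]
  [ 0.1150   0.4750   0.1850]
  [ 0.3550   0.3350   0.7125]
(I − A)⁻¹ = adj(I−A) / det(I−A) ≈
  [   1.6449     0.7071     0.9070]
  [   0.3536     1.4604     0.5688]
  [   1.0915     1.0300     2.1906]
Δx = (I − A)⁻¹ Δd with Δd having -25 in the Sector 2 component and 0 elsewhere.
So Δx_3 = L_32 · (-25), where L_32 = adj(I−A)_32 / det(I−A) = 0.3350 / 0.32525.
Δx_3 = 0.3350 × (-25) / 0.32525 = -8.375 / 0.32525 ≈ -25.749.

Δx_3 = -25.749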